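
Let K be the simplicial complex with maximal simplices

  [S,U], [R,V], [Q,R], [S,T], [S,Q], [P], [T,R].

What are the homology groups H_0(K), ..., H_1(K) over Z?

Take the total order P < Q < R < S < T < U < V on the vertex set. Then K (dimension 1) consists of the simplices:

  0-simplices (7): P, Q, R, S, T, U, V
  1-simplices (6): QR, QS, RT, RV, ST, SU

giving chain groups C_0 ≅ Z^7, C_1 ≅ Z^6.

Boundary ∂_1: C_1 → C_0 sends each edge [p,q] (with p < q) to q − p. For instance
  ∂RT = T − R.
This gives a 7×6 integer matrix of rank 5; reducing to Smith normal form yields diagonal entries (1,1,1,1,1).

Now H_k = ker ∂_k / im ∂_{k+1}, so:

  H_0: rank C_0 − rank ∂_1 = 7 − 5 = 2, and the invariant factors of ∂_1 are all 1, so H_0 ≅ Z^2.
  H_1: rank ker ∂_1 − rank ∂_2 = (6 − 5) − 0 = 1, and there is no ∂_2, so H_1 ≅ Z.

H_0 = Z^2,  H_1 = Z.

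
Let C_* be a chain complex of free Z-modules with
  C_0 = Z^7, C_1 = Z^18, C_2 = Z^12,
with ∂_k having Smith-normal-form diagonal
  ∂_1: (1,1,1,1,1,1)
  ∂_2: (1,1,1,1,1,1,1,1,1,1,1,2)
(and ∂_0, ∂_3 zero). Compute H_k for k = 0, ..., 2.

H_0 ≅ Z,  H_1 ≅ Z/2,  H_2 = 0.

H_0: b_0 = 7 − 0 − 6 = 1; torsion from ∂_1 factors > 1: none. So H_0 ≅ Z.
H_1: b_1 = 18 − 6 − 12 = 0; torsion from ∂_2 factors > 1: [2]. So H_1 ≅ Z/2.
H_2: b_2 = 12 − 12 − 0 = 0; torsion from ∂_3 factors > 1: none. So H_2 ≅ 0.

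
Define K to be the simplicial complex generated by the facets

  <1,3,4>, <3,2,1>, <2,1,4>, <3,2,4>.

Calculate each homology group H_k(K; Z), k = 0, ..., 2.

H_0 ≅ Z,  H_1 = 0,  H_2 ≅ Z.

Take the total order 1 < 2 < 3 < 4 on the vertex set. Then K (dimension 2) consists of the simplices:

  0-simplices (4): [1], [2], [3], [4]
  1-simplices (6): [1,2], [1,3], [1,4], [2,3], [2,4], [3,4]
  2-simplices (4): [1,2,3], [1,2,4], [1,3,4], [2,3,4]

Hence C_0 ≅ Z^4, C_1 ≅ Z^6, C_2 ≅ Z^4.

Boundary ∂_1: C_1 → C_0 sends each edge [p,q] (with p < q) to q − p. For instance
  ∂[3,4] = [4] − [3].
The 4×6 boundary matrix has rank 3 and Smith normal form diag(1,1,1).

∂_2: C_2 → C_1 maps a triangle to the signed sum of its edges. For instance
  ∂[2,3,4] = [3,4] − [2,4] + [2,3],
  ∂[1,3,4] = [3,4] − [1,4] + [1,3].
The resulting 6×4 matrix has rank 3, and its Smith normal form has invariant factors (1,1,1).

Computing H_k = (kernel of ∂_k) / (image of ∂_{k+1}):

  H_0: rank C_0 − rank ∂_1 = 4 − 3 = 1, and the invariant factors of ∂_1 are all 1, so H_0 = Z.
  H_1: rank ker ∂_1 − rank ∂_2 = (6 − 3) − 3 = 0, and the invariant factors of ∂_2 are all 1, so H_1 = 0.
  H_2: rank ker ∂_2 − rank ∂_3 = (4 − 3) − 0 = 1, and there is no ∂_3, so H_2 = Z.

As a check, the Euler characteristic is 4 − 6 + 4 = 2, which agrees with 1 − 0 + 1 = 2.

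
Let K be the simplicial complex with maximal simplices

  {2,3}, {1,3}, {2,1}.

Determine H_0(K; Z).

H_0 ≅ Z.

K has 3 vertices, 3 edges.
rank ∂_0 = 0, rank ∂_1 = 2 ⇒ b_0 = 3 − 0 − 2 = 1; all invariant factors of ∂_1 are 1 so no torsion. So H_0 ≅ Z.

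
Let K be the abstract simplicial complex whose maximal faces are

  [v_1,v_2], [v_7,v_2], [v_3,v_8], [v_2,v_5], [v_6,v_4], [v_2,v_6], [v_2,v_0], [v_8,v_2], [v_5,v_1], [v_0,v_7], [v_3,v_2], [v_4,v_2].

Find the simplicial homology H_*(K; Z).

We work with the vertex ordering v_0 < v_1 < v_2 < v_3 < v_4 < v_5 < v_6 < v_7 < v_8. The simplices of K, each written with vertices in increasing order, are:

  0-simplices (9): [v_0], [v_1], [v_2], [v_3], [v_4], [v_5], [v_6], [v_7], [v_8]
  1-simplices (12): [v_0,v_2], [v_0,v_7], [v_1,v_2], [v_1,v_5], [v_2,v_3], [v_2,v_4], [v_2,v_5], [v_2,v_6], [v_2,v_7], [v_2,v_8], [v_3,v_8], [v_4,v_6]

giving chain groups C_0 ≅ Z^9, C_1 ≅ Z^12.

∂_1: C_1 → C_0 is given by ∂[p,q] = [q] − [p]. For instance
  ∂[v_3,v_8] = [v_8] − [v_3].
The resulting 9×12 matrix has rank 8, and its Smith normal form has invariant factors (1,1,1,1,1,1,1,1).

Reading off H_k = ker ∂_k / im ∂_{k+1}:

  H_0: rank C_0 − rank ∂_1 = 9 − 8 = 1, and the invariant factors of ∂_1 are all 1, so H_0 = Z.
  H_1: rank ker ∂_1 − rank ∂_2 = (12 − 8) − 0 = 4, and there is no ∂_2, so H_1 = Z^4.

H_0 ≅ Z,  H_1 ≅ Z^4.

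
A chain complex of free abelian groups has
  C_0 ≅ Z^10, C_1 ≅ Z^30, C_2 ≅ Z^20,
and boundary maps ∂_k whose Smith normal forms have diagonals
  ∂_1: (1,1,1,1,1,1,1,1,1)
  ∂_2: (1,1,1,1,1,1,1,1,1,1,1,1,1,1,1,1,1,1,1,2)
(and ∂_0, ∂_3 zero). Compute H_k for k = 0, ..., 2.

H_0: b_0 = 10 − 0 − 9 = 1; torsion from ∂_1 factors > 1: none. So H_0 ≅ Z.
H_1: b_1 = 30 − 9 − 20 = 1; torsion from ∂_2 factors > 1: [2]. So H_1 ≅ Z ⊕ Z/2Z.
H_2: b_2 = 20 − 20 − 0 = 0; torsion from ∂_3 factors > 1: none. So H_2 ≅ 0.

H_0 ≅ Z,  H_1 ≅ Z ⊕ Z/2Z,  H_2 = 0.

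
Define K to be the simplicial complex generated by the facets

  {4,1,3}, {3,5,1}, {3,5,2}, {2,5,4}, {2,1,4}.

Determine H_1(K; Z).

Take the total order 1 < 2 < 3 < 4 < 5 on the vertex set. Then K (dimension 2) consists of the simplices:

  0-simplices (5): [1], [2], [3], [4], [5]
  1-simplices (10): [1,2], [1,3], [1,4], [1,5], [2,3], [2,4], [2,5], [3,4], [3,5], [4,5]
  2-simplices (5): [1,2,4], [1,3,4], [1,3,5], [2,3,5], [2,4,5]

Hence C_0 ≅ Z^5, C_1 ≅ Z^10, C_2 ≅ Z^5.

Boundary ∂_1: C_1 → C_0 sends each edge [p,q] (with p < q) to q − p. For instance
  ∂[1,5] = [5] − [1].
The resulting 5×10 matrix has rank 4, and its Smith normal form has invariant factors (1,1,1,1).

∂_2: C_2 → C_1 sends each 2-simplex [p,q,r] to [q,r] − [p,r] + [p,q]. For instance
  ∂[2,4,5] = [4,5] − [2,5] + [2,4],
  ∂[2,3,5] = [3,5] − [2,5] + [2,3].
This gives a 10×5 integer matrix of rank 5; reducing to Smith normal form yields diagonal entries (1,1,1,1,1).

Computing H_k = (kernel of ∂_k) / (image of ∂_{k+1}):

  H_1: rank ker ∂_1 − rank ∂_2 = (10 − 4) − 5 = 1, and the invariant factors of ∂_2 are all 1, so H_1 = Z.

H_1 = Z.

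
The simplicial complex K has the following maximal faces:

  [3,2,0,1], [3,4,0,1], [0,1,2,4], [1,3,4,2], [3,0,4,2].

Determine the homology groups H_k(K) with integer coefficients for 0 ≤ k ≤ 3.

Take the total order 0 < 1 < 2 < 3 < 4 on the vertex set. Then K (dimension 3) consists of the simplices:

  0-simplices (5): [0], [1], [2], [3], [4]
  1-simplices (10): [0,1], [0,2], [0,3], [0,4], [1,2], [1,3], [1,4], [2,3], [2,4], [3,4]
  2-simplices (10): [0,1,2], [0,1,3], [0,1,4], [0,2,3], [0,2,4], [0,3,4], [1,2,3], [1,2,4], [1,3,4], [2,3,4]
  3-simplices (5): [0,1,2,3], [0,1,2,4], [0,1,3,4], [0,2,3,4], [1,2,3,4]

giving chain groups C_0 ≅ Z^5, C_1 ≅ Z^10, C_2 ≅ Z^10, C_3 ≅ Z^5.

The boundary map ∂_1: C_1 → C_0 sends each edge [p,q] (with p < q) to q − p.
The resulting 5×10 matrix has rank 4, and its Smith normal form has invariant factors (1,1,1,1).

Boundary ∂_2: C_2 → C_1 acts by ∂[p,q,r] = [q,r] − [p,r] + [p,q]. For instance
  ∂[2,3,4] = [3,4] − [2,4] + [2,3],
  ∂[0,2,3] = [2,3] − [0,3] + [0,2].
The resulting 10×10 matrix has rank 6, and its Smith normal form has invariant factors (1,1,1,1,1,1).

∂_3: C_3 → C_2 sends each 3-simplex σ to the alternating sum Σ_i (−1)^i (σ with its i-th vertex removed). For instance
  ∂[0,1,3,4] = [1,3,4] − [0,3,4] + [0,1,4] − [0,1,3],
  ∂[1,2,3,4] = [2,3,4] − [1,3,4] + [1,2,4] − [1,2,3].
The resulting 10×5 matrix has rank 4, and its Smith normal form has invariant factors (1,1,1,1).

Now H_k = ker ∂_k / im ∂_{k+1}, so:

  H_0: rank C_0 − rank ∂_1 = 5 − 4 = 1, and the invariant factors of ∂_1 are all 1, so H_0 ≅ Z.
  H_1: rank ker ∂_1 − rank ∂_2 = (10 − 4) − 6 = 0, and the invariant factors of ∂_2 are all 1, so H_1 ≅ 0.
  H_2: rank ker ∂_2 − rank ∂_3 = (10 − 6) − 4 = 0, and the invariant factors of ∂_3 are all 1, so H_2 ≅ 0.
  H_3: rank ker ∂_3 − rank ∂_4 = (5 − 4) − 0 = 1, and there is no ∂_4, so H_3 ≅ Z.

H_0 ≅ Z,  H_1 = 0,  H_2 = 0,  H_3 ≅ Z.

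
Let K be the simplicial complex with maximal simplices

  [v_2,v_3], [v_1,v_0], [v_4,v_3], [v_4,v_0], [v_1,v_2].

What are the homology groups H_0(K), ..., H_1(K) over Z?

H_0 ≅ Z,  H_1 ≅ Z.

We work with the vertex ordering v_0 < v_1 < v_2 < v_3 < v_4. The simplices of K, each written with vertices in increasing order, are:

  0-simplices (5): [v_0], [v_1], [v_2], [v_3], [v_4]
  1-simplices (5): [v_0,v_1], [v_0,v_4], [v_1,v_2], [v_2,v_3], [v_3,v_4]

giving chain groups C_0 ≅ Z^5, C_1 ≅ Z^5.

The boundary map ∂_1: C_1 → C_0 sends each edge [p,q] (with p < q) to q − p. For instance
  ∂[v_0,v_1] = [v_1] − [v_0].
The resulting 5×5 matrix has rank 4, and its Smith normal form has invariant factors (1,1,1,1).

From H_k ≅ ker(∂_k) / im(∂_{k+1}) we obtain:

  H_0: rank C_0 − rank ∂_1 = 5 − 4 = 1, and the invariant factors of ∂_1 are all 1, so H_0 ≅ Z.
  H_1: rank ker ∂_1 − rank ∂_2 = (5 − 4) − 0 = 1, and there is no ∂_2, so H_1 ≅ Z.

As a check, the Euler characteristic is 5 − 5 = 0, which agrees with 1 − 1 = 0.
(K is a triangulation of the circle S^1.)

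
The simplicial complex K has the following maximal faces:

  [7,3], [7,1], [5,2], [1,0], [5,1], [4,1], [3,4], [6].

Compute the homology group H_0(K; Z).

H_0 = Z^2.

K has 8 vertices, 7 edges.
rank ∂_0 = 0, rank ∂_1 = 6 ⇒ b_0 = 8 − 0 − 6 = 2; all invariant factors of ∂_1 are 1 so no torsion. So H_0 ≅ Z^2.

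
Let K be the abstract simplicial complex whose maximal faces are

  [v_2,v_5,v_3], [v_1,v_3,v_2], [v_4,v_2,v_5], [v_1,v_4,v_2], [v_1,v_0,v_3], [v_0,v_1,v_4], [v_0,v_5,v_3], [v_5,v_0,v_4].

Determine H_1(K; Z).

Take the total order v_0 < v_1 < v_2 < v_3 < v_4 < v_5 on the vertex set. Then K (dimension 2) consists of the simplices:

  0-simplices (6): [v_0], [v_1], [v_2], [v_3], [v_4], [v_5]
  1-simplices (12): [v_0,v_1], [v_0,v_3], [v_0,v_4], [v_0,v_5], [v_1,v_2], [v_1,v_3], [v_1,v_4], [v_2,v_3], [v_2,v_4], [v_2,v_5], [v_3,v_5], [v_4,v_5]
  2-simplices (8): [v_0,v_1,v_3], [v_0,v_1,v_4], [v_0,v_3,v_5], [v_0,v_4,v_5], [v_1,v_2,v_3], [v_1,v_2,v_4], [v_2,v_3,v_5], [v_2,v_4,v_5]

Hence C_0 ≅ Z^6, C_1 ≅ Z^12, C_2 ≅ Z^8.

∂_1: C_1 → C_0 sends each edge [p,q] (with p < q) to q − p.
The resulting 6×12 matrix has rank 5, and its Smith normal form has invariant factors (1,1,1,1,1).

The boundary map ∂_2: C_2 → C_1 sends each 2-simplex [p,q,r] to [q,r] − [p,r] + [p,q]. For instance
  ∂[v_1,v_2,v_3] = [v_2,v_3] − [v_1,v_3] + [v_1,v_2],
  ∂[v_0,v_1,v_3] = [v_1,v_3] − [v_0,v_3] + [v_0,v_1].
As a 12×8 matrix over Z this has rank 7, with invariant factors (1,1,1,1,1,1,1).

Computing H_k = (kernel of ∂_k) / (image of ∂_{k+1}):

  H_1: rank ker ∂_1 − rank ∂_2 = (12 − 5) − 7 = 0, and the invariant factors of ∂_2 are all 1, so H_1 ≅ 0.

H_1 ≅ 0.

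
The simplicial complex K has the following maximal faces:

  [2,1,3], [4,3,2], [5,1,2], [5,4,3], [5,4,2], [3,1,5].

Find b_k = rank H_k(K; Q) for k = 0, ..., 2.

Order the vertices as 1 < 2 < 3 < 4 < 5. Listing each simplex with vertices in this order, K has dimension 2 with simplices:

  0-simplices (5): [1], [2], [3], [4], [5]
  1-simplices (9): [1,2], [1,3], [1,5], [2,3], [2,4], [2,5], [3,4], [3,5], [4,5]
  2-simplices (6): [1,2,3], [1,2,5], [1,3,5], [2,3,4], [2,4,5], [3,4,5]

giving chain groups C_0 ≅ Z^5, C_1 ≅ Z^9, C_2 ≅ Z^6.

Boundary ∂_1: C_1 → C_0 is given by ∂[p,q] = [q] − [p]. For instance
  ∂[1,3] = [3] − [1].
As a 5×9 matrix over Z this has rank 4, with invariant factors (1,1,1,1).

The boundary map ∂_2: C_2 → C_1 sends each 2-simplex [p,q,r] to [q,r] − [p,r] + [p,q]. For instance
  ∂[1,2,5] = [2,5] − [1,5] + [1,2],
  ∂[2,3,4] = [3,4] − [2,4] + [2,3].
The 9×6 boundary matrix has rank 5 and Smith normal form diag(1,1,1,1,1).

From H_k ≅ ker(∂_k) / im(∂_{k+1}) we obtain:

  H_0: rank C_0 − rank ∂_1 = 5 − 4 = 1, and the invariant factors of ∂_1 are all 1, so H_0 = Z.
  H_1: rank ker ∂_1 − rank ∂_2 = (9 − 4) − 5 = 0, and the invariant factors of ∂_2 are all 1, so H_1 = 0.
  H_2: rank ker ∂_2 − rank ∂_3 = (6 − 5) − 0 = 1, and there is no ∂_3, so H_2 = Z.

As a check, the Euler characteristic is 5 − 9 + 6 = 2, which agrees with 1 − 0 + 1 = 2.

Hence the Betti numbers are b_0 = 1, b_1 = 0, b_2 = 1.

b_0 = 1, b_1 = 0, b_2 = 1.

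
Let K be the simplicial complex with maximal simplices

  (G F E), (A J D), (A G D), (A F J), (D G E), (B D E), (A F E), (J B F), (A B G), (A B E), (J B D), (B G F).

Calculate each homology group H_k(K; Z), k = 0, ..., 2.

H_0 ≅ Z,  H_1 ≅ Z/2,  H_2 = 0.

Fix the vertex order A < B < D < E < F < G < J and write every simplex with vertices in increasing order. Then dim K = 2 and the simplices of K are:

  0-simplices (7): A, B, D, E, F, G, J
  1-simplices (18): AB, AD, AE, AF, AG, AJ, BD, BE, BF, BG, BJ, DE, DG, DJ, EF, EG, FG, FJ
  2-simplices (12): ABE, ABG, ADG, ADJ, AEF, AFJ, BDE, BDJ, BFG, BFJ, DEG, EFG

Hence C_0 ≅ Z^7, C_1 ≅ Z^18, C_2 ≅ Z^12.

Boundary ∂_1: C_1 → C_0 maps an edge to its endpoints' difference, ∂[p,q] = q − p.
This gives a 7×18 integer matrix of rank 6; reducing to Smith normal form yields diagonal entries (1,1,1,1,1,1).

∂_2: C_2 → C_1 acts by ∂[p,q,r] = [q,r] − [p,r] + [p,q]. For instance
  ∂DEG = EG − DG + DE,
  ∂AEF = EF − AF + AE.
This gives a 18×12 integer matrix of rank 12; reducing to Smith normal form yields diagonal entries (1,1,1,1,1,1,1,1,1,1,1,2).

Reading off H_k = ker ∂_k / im ∂_{k+1}:

  H_0: rank C_0 − rank ∂_1 = 7 − 6 = 1, and the invariant factors of ∂_1 are all 1, so H_0 ≅ Z.
  H_1: rank ker ∂_1 − rank ∂_2 = (18 − 6) − 12 = 0, and ∂_2 has invariant factor 2 > 1, so H_1 ≅ Z/2.
  H_2: rank ker ∂_2 − rank ∂_3 = (12 − 12) − 0 = 0, and there is no ∂_3, so H_2 ≅ 0.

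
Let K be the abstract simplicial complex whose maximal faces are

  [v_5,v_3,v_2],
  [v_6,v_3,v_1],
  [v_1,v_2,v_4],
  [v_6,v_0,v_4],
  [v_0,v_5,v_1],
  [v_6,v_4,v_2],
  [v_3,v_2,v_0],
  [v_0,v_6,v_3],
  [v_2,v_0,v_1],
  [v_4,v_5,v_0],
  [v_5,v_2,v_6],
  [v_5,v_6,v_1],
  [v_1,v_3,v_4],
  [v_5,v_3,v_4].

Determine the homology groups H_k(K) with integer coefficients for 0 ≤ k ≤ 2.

Take the total order v_0 < v_1 < v_2 < v_3 < v_4 < v_5 < v_6 on the vertex set. Then K (dimension 2) consists of the simplices:

  0-simplices (7): [v_0], [v_1], [v_2], [v_3], [v_4], [v_5], [v_6]
  1-simplices (21): (21 of them)
  2-simplices (14): (14 of them)

so the chain groups are C_0 ≅ Z^7, C_1 ≅ Z^21, C_2 ≅ Z^14.

Boundary ∂_1: C_1 → C_0 sends each edge [p,q] (with p < q) to q − p. For instance
  ∂[v_2,v_4] = [v_4] − [v_2].
This gives a 7×21 integer matrix of rank 6; reducing to Smith normal form yields diagonal entries (1,1,1,1,1,1).

Boundary ∂_2: C_2 → C_1 maps a triangle to the signed sum of its edges. For instance
  ∂[v_3,v_4,v_5] = [v_4,v_5] − [v_3,v_5] + [v_3,v_4],
  ∂[v_0,v_3,v_6] = [v_3,v_6] − [v_0,v_6] + [v_0,v_3].
This gives a 21×14 integer matrix of rank 13; reducing to Smith normal form yields diagonal entries (1,1,1,1,1,1,1,1,1,1,1,1,1).

Now H_k = ker ∂_k / im ∂_{k+1}, so:

  H_0: rank C_0 − rank ∂_1 = 7 − 6 = 1, and the invariant factors of ∂_1 are all 1, so H_0 ≅ Z.
  H_1: rank ker ∂_1 − rank ∂_2 = (21 − 6) − 13 = 2, and the invariant factors of ∂_2 are all 1, so H_1 ≅ Z^2.
  H_2: rank ker ∂_2 − rank ∂_3 = (14 − 13) − 0 = 1, and there is no ∂_3, so H_2 ≅ Z.

As a check, the Euler characteristic is 7 − 21 + 14 = 0, which agrees with 1 − 2 + 1 = 0.
(K is a triangulation of the torus T^2.)

H_0 ≅ Z,  H_1 ≅ Z^2,  H_2 ≅ Z.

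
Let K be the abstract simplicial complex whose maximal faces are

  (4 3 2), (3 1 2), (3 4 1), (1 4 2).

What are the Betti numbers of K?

Fix the vertex order 1 < 2 < 3 < 4 and write every simplex with vertices in increasing order. Then dim K = 2 and the simplices of K are:

  0-simplices (4): [1], [2], [3], [4]
  1-simplices (6): [1,2], [1,3], [1,4], [2,3], [2,4], [3,4]
  2-simplices (4): [1,2,3], [1,2,4], [1,3,4], [2,3,4]

so the chain groups are C_0 ≅ Z^4, C_1 ≅ Z^6, C_2 ≅ Z^4.

Boundary ∂_1: C_1 → C_0 is given by ∂[p,q] = [q] − [p]. For instance
  ∂[1,3] = [3] − [1].
As a 4×6 matrix over Z this has rank 3, with invariant factors (1,1,1).

∂_2: C_2 → C_1 sends each 2-simplex [p,q,r] to [q,r] − [p,r] + [p,q]. For instance
  ∂[2,3,4] = [3,4] − [2,4] + [2,3],
  ∂[1,2,3] = [2,3] − [1,3] + [1,2].
The 6×4 boundary matrix has rank 3 and Smith normal form diag(1,1,1).

From H_k ≅ ker(∂_k) / im(∂_{k+1}) we obtain:

  H_0: rank C_0 − rank ∂_1 = 4 − 3 = 1, and the invariant factors of ∂_1 are all 1, so H_0 = Z.
  H_1: rank ker ∂_1 − rank ∂_2 = (6 − 3) − 3 = 0, and the invariant factors of ∂_2 are all 1, so H_1 = 0.
  H_2: rank ker ∂_2 − rank ∂_3 = (4 − 3) − 0 = 1, and there is no ∂_3, so H_2 = Z.

(K is a triangulation of the 2-sphere S^2.)

Hence the Betti numbers are b_0 = 1, b_1 = 0, b_2 = 1.

b_0 = 1, b_1 = 0, b_2 = 1.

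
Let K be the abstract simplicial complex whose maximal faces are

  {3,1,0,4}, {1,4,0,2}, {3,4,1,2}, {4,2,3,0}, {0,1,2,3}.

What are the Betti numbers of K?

b_0 = 1, b_1 = 0, b_2 = 0, b_3 = 1.

Fix the vertex order 0 < 1 < 2 < 3 < 4 and write every simplex with vertices in increasing order. Then dim K = 3 and the simplices of K are:

  0-simplices (5): [0], [1], [2], [3], [4]
  1-simplices (10): [0,1], [0,2], [0,3], [0,4], [1,2], [1,3], [1,4], [2,3], [2,4], [3,4]
  2-simplices (10): [0,1,2], [0,1,3], [0,1,4], [0,2,3], [0,2,4], [0,3,4], [1,2,3], [1,2,4], [1,3,4], [2,3,4]
  3-simplices (5): [0,1,2,3], [0,1,2,4], [0,1,3,4], [0,2,3,4], [1,2,3,4]

Hence C_0 ≅ Z^5, C_1 ≅ Z^10, C_2 ≅ Z^10, C_3 ≅ Z^5.

∂_1: C_1 → C_0 sends each edge [p,q] (with p < q) to q − p. For instance
  ∂[3,4] = [4] − [3].
This gives a 5×10 integer matrix of rank 4; reducing to Smith normal form yields diagonal entries (1,1,1,1).

Boundary ∂_2: C_2 → C_1 sends each 2-simplex [p,q,r] to [q,r] − [p,r] + [p,q]. For instance
  ∂[2,3,4] = [3,4] − [2,4] + [2,3],
  ∂[0,2,3] = [2,3] − [0,3] + [0,2].
The 10×10 boundary matrix has rank 6 and Smith normal form diag(1,1,1,1,1,1).

The boundary map ∂_3: C_3 → C_2 sends each 3-simplex σ to the alternating sum Σ_i (−1)^i (σ with its i-th vertex removed). For instance
  ∂[0,1,2,4] = [1,2,4] − [0,2,4] + [0,1,4] − [0,1,2],
  ∂[0,2,3,4] = [2,3,4] − [0,3,4] + [0,2,4] − [0,2,3].
This gives a 10×5 integer matrix of rank 4; reducing to Smith normal form yields diagonal entries (1,1,1,1).

Now H_k = ker ∂_k / im ∂_{k+1}, so:

  H_0: rank C_0 − rank ∂_1 = 5 − 4 = 1, and the invariant factors of ∂_1 are all 1, so H_0 = Z.
  H_1: rank ker ∂_1 − rank ∂_2 = (10 − 4) − 6 = 0, and the invariant factors of ∂_2 are all 1, so H_1 = 0.
  H_2: rank ker ∂_2 − rank ∂_3 = (10 − 6) − 4 = 0, and the invariant factors of ∂_3 are all 1, so H_2 = 0.
  H_3: rank ker ∂_3 − rank ∂_4 = (5 − 4) − 0 = 1, and there is no ∂_4, so H_3 = Z.

As a check, the Euler characteristic is 5 − 10 + 10 − 5 = 0, which agrees with 1 − 0 + 0 − 1 = 0.
(K is a triangulation of the 3-sphere S^3.)

Hence the Betti numbers are b_0 = 1, b_1 = 0, b_2 = 0, b_3 = 1.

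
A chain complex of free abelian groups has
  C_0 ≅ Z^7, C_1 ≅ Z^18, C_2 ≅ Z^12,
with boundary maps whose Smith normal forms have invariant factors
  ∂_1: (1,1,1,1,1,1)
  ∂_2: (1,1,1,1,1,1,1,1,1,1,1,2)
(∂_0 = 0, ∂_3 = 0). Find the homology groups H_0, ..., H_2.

H_0 = Z,  H_1 = Z_2,  H_2 = 0.

H_0: b_0 = 7 − 0 − 6 = 1; torsion from ∂_1 factors > 1: none. So H_0 = Z.
H_1: b_1 = 18 − 6 − 12 = 0; torsion from ∂_2 factors > 1: [2]. So H_1 = Z_2.
H_2: b_2 = 12 − 12 − 0 = 0; torsion from ∂_3 factors > 1: none. So H_2 = 0.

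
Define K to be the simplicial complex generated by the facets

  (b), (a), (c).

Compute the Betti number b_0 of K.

Fix the vertex order a < b < c and write every simplex with vertices in increasing order. Then dim K = 0 and the simplices of K are:

  0-simplices (3): a, b, c

Hence C_0 ≅ Z^3.

Computing H_k = (kernel of ∂_k) / (image of ∂_{k+1}):

  H_0: rank C_0 − rank ∂_1 = 3 − 0 = 3, and there is no ∂_1, so H_0 ≅ Z^3.

(K is a triangulation of a set of 3 points.)

Hence the Betti numbers are b_0 = 3.

b_0 = 3.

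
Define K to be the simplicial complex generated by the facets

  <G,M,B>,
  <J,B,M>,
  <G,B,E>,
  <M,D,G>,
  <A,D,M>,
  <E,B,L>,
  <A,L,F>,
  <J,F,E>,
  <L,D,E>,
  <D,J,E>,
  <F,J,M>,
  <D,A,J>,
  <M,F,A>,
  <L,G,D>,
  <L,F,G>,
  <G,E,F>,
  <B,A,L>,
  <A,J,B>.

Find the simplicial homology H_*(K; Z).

K has 9 vertices, 27 edges, 18 triangles.
rank ∂_0 = 0, rank ∂_1 = 8 ⇒ b_0 = 9 − 0 − 8 = 1; all invariant factors of ∂_1 are 1 so no torsion. So H_0 ≅ Z.
rank ∂_1 = 8, rank ∂_2 = 18 ⇒ b_1 = 27 − 8 − 18 = 1; ∂_2 has invariant factor(s) [2] giving torsion. So H_1 ≅ Z ⊕ Z_2.
rank ∂_2 = 18, rank ∂_3 = 0 ⇒ b_2 = 18 − 18 − 0 = 0. So H_2 ≅ 0.

H_0 ≅ Z,  H_1 ≅ Z ⊕ Z_2,  H_2 = 0.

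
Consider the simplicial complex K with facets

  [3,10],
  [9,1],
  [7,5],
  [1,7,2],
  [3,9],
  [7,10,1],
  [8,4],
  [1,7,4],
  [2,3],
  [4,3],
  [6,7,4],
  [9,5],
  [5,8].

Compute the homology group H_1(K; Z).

H_1 ≅ Z^5.

We work with the vertex ordering 1 < 2 < 3 < 4 < 5 < 6 < 7 < 8 < 9 < 10. The simplices of K, each written with vertices in increasing order, are:

  0-simplices (10): [1], [2], [3], [4], [5], [6], [7], [8], [9], [10]
  1-simplices (18): [1,2], [1,4], [1,7], [1,9], [1,10], [2,3], [2,7], [3,4], [3,9], [3,10], [4,6], [4,7], [4,8], [5,7], [5,8], [5,9], [6,7], [7,10]
  2-simplices (4): [1,2,7], [1,4,7], [1,7,10], [4,6,7]

Hence C_0 ≅ Z^10, C_1 ≅ Z^18, C_2 ≅ Z^4.

The boundary map ∂_1: C_1 → C_0 is given by ∂[p,q] = [q] − [p].
The resulting 10×18 matrix has rank 9, and its Smith normal form has invariant factors (1,1,1,1,1,1,1,1,1).

The boundary map ∂_2: C_2 → C_1 acts by ∂[p,q,r] = [q,r] − [p,r] + [p,q]. For instance
  ∂[4,6,7] = [6,7] − [4,7] + [4,6],
  ∂[1,4,7] = [4,7] − [1,7] + [1,4].
The 18×4 boundary matrix has rank 4 and Smith normal form diag(1,1,1,1).

Reading off H_k = ker ∂_k / im ∂_{k+1}:

  H_1: rank ker ∂_1 − rank ∂_2 = (18 − 9) − 4 = 5, and the invariant factors of ∂_2 are all 1, so H_1 = Z^5.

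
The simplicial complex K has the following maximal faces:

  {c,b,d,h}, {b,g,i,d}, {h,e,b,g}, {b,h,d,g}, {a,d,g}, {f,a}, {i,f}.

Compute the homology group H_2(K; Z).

H_2 = 0.

K has 9 vertices, 19 edges, 14 triangles, 4 3-simplices.
rank ∂_2 = 10, rank ∂_3 = 4 ⇒ b_2 = 14 − 10 − 4 = 0; all invariant factors of ∂_3 are 1 so no torsion. So H_2 = 0.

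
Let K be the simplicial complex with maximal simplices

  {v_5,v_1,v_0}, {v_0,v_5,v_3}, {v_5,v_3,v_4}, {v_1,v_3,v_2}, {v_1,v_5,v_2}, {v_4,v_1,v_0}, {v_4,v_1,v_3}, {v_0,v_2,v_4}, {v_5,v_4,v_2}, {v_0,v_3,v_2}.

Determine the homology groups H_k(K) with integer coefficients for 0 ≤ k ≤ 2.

Order the vertices as v_0 < v_1 < v_2 < v_3 < v_4 < v_5. Listing each simplex with vertices in this order, K has dimension 2 with simplices:

  0-simplices (6): [v_0], [v_1], [v_2], [v_3], [v_4], [v_5]
  1-simplices (15): (15 of them)
  2-simplices (10): [v_0,v_1,v_4], [v_0,v_1,v_5], [v_0,v_2,v_3], [v_0,v_2,v_4], [v_0,v_3,v_5], [v_1,v_2,v_3], [v_1,v_2,v_5], [v_1,v_3,v_4], [v_2,v_4,v_5], [v_3,v_4,v_5]

giving chain groups C_0 ≅ Z^6, C_1 ≅ Z^15, C_2 ≅ Z^10.

The boundary map ∂_1: C_1 → C_0 is given by ∂[p,q] = [q] − [p]. For instance
  ∂[v_0,v_2] = [v_2] − [v_0].
The 6×15 boundary matrix has rank 5 and Smith normal form diag(1,1,1,1,1).

The boundary map ∂_2: C_2 → C_1 maps a triangle to the signed sum of its edges. For instance
  ∂[v_0,v_2,v_3] = [v_2,v_3] − [v_0,v_3] + [v_0,v_2],
  ∂[v_1,v_2,v_5] = [v_2,v_5] − [v_1,v_5] + [v_1,v_2].
The resulting 15×10 matrix has rank 10, and its Smith normal form has invariant factors (1,1,1,1,1,1,1,1,1,2).

Now H_k = ker ∂_k / im ∂_{k+1}, so:

  H_0: rank C_0 − rank ∂_1 = 6 − 5 = 1, and the invariant factors of ∂_1 are all 1, so H_0 ≅ Z.
  H_1: rank ker ∂_1 − rank ∂_2 = (15 − 5) − 10 = 0, and ∂_2 has invariant factor 2 > 1, so H_1 ≅ Z_2.
  H_2: rank ker ∂_2 − rank ∂_3 = (10 − 10) − 0 = 0, and there is no ∂_3, so H_2 ≅ 0.

(K is a triangulation of the real projective plane RP^2.)

H_0 = Z,  H_1 = Z_2,  H_2 = 0.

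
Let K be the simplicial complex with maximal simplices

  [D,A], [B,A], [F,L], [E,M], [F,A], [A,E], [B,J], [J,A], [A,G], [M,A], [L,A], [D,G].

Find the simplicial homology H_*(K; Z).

H_0 ≅ Z,  H_1 ≅ Z^4.

Fix the vertex order A < B < D < E < F < G < J < L < M and write every simplex with vertices in increasing order. Then dim K = 1 and the simplices of K are:

  0-simplices (9): A, B, D, E, F, G, J, L, M
  1-simplices (12): AB, AD, AE, AF, AG, AJ, AL, AM, BJ, DG, EM, FL

giving chain groups C_0 ≅ Z^9, C_1 ≅ Z^12.

The boundary map ∂_1: C_1 → C_0 maps an edge to its endpoints' difference, ∂[p,q] = q − p. For instance
  ∂AM = M − A.
The resulting 9×12 matrix has rank 8, and its Smith normal form has invariant factors (1,1,1,1,1,1,1,1).

Computing H_k = (kernel of ∂_k) / (image of ∂_{k+1}):

  H_0: rank C_0 − rank ∂_1 = 9 − 8 = 1, and the invariant factors of ∂_1 are all 1, so H_0 = Z.
  H_1: rank ker ∂_1 − rank ∂_2 = (12 − 8) − 0 = 4, and there is no ∂_2, so H_1 = Z^4.

(K is a triangulation of a wedge of 4 circles.)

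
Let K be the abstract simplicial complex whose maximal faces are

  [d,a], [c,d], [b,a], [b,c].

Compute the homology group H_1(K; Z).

We work with the vertex ordering a < b < c < d. The simplices of K, each written with vertices in increasing order, are:

  0-simplices (4): a, b, c, d
  1-simplices (4): ab, ad, bc, cd

so the chain groups are C_0 ≅ Z^4, C_1 ≅ Z^4.

∂_1: C_1 → C_0 maps an edge to its endpoints' difference, ∂[p,q] = q − p. For instance
  ∂bc = c − b.
The 4×4 boundary matrix has rank 3 and Smith normal form diag(1,1,1).

Computing H_k = (kernel of ∂_k) / (image of ∂_{k+1}):

  H_1: rank ker ∂_1 − rank ∂_2 = (4 − 3) − 0 = 1, and there is no ∂_2, so H_1 = Z.

(K is a triangulation of the circle S^1.)

H_1 ≅ Z.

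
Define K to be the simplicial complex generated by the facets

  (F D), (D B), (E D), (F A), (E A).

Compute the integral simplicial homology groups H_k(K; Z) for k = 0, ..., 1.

We work with the vertex ordering A < B < D < E < F. The simplices of K, each written with vertices in increasing order, are:

  0-simplices (5): A, B, D, E, F
  1-simplices (5): AE, AF, BD, DE, DF

so the chain groups are C_0 ≅ Z^5, C_1 ≅ Z^5.

The boundary map ∂_1: C_1 → C_0 sends each edge [p,q] (with p < q) to q − p.
The resulting 5×5 matrix has rank 4, and its Smith normal form has invariant factors (1,1,1,1).

From H_k ≅ ker(∂_k) / im(∂_{k+1}) we obtain:

  H_0: rank C_0 − rank ∂_1 = 5 − 4 = 1, and the invariant factors of ∂_1 are all 1, so H_0 = Z.
  H_1: rank ker ∂_1 − rank ∂_2 = (5 − 4) − 0 = 1, and there is no ∂_2, so H_1 = Z.

As a check, the Euler characteristic is 5 − 5 = 0, which agrees with 1 − 1 = 0.

H_0 = Z,  H_1 = Z.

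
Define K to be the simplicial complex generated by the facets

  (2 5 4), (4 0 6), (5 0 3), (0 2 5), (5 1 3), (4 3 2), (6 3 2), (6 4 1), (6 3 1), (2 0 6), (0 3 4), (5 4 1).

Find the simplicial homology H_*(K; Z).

H_0 ≅ Z,  H_1 ≅ Z/2Z,  H_2 = 0.

Fix the vertex order 0 < 1 < 2 < 3 < 4 < 5 < 6 and write every simplex with vertices in increasing order. Then dim K = 2 and the simplices of K are:

  0-simplices (7): [0], [1], [2], [3], [4], [5], [6]
  1-simplices (18): [0,2], [0,3], [0,4], [0,5], [0,6], [1,3], [1,4], [1,5], [1,6], [2,3], [2,4], [2,5], [2,6], [3,4], [3,5], [3,6], [4,5], [4,6]
  2-simplices (12): [0,2,5], [0,2,6], [0,3,4], [0,3,5], [0,4,6], [1,3,5], [1,3,6], [1,4,5], [1,4,6], [2,3,4], [2,3,6], [2,4,5]

so the chain groups are C_0 ≅ Z^7, C_1 ≅ Z^18, C_2 ≅ Z^12.

∂_1: C_1 → C_0 is given by ∂[p,q] = [q] − [p].
The 7×18 boundary matrix has rank 6 and Smith normal form diag(1,1,1,1,1,1).

The boundary map ∂_2: C_2 → C_1 maps a triangle to the signed sum of its edges. For instance
  ∂[2,4,5] = [4,5] − [2,5] + [2,4],
  ∂[1,3,6] = [3,6] − [1,6] + [1,3].
The resulting 18×12 matrix has rank 12, and its Smith normal form has invariant factors (1,1,1,1,1,1,1,1,1,1,1,2).

From H_k ≅ ker(∂_k) / im(∂_{k+1}) we obtain:

  H_0: rank C_0 − rank ∂_1 = 7 − 6 = 1, and the invariant factors of ∂_1 are all 1, so H_0 ≅ Z.
  H_1: rank ker ∂_1 − rank ∂_2 = (18 − 6) − 12 = 0, and ∂_2 has invariant factor 2 > 1, so H_1 ≅ Z/2Z.
  H_2: rank ker ∂_2 − rank ∂_3 = (12 − 12) − 0 = 0, and there is no ∂_3, so H_2 ≅ 0.

As a check, the Euler characteristic is 7 − 18 + 12 = 1, which agrees with 1 − 0 + 0 = 1.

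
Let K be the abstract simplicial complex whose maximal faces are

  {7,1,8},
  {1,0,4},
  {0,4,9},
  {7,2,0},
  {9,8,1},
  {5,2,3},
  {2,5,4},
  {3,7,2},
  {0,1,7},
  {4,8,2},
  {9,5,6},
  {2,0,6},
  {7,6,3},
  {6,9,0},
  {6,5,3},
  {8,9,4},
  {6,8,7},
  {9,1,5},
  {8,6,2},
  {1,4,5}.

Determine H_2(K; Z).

H_2 = 0.

Order the vertices as 0 < 1 < 2 < 3 < 4 < 5 < 6 < 7 < 8 < 9. Listing each simplex with vertices in this order, K has dimension 2 with simplices:

  0-simplices (10): [0], [1], [2], [3], [4], [5], [6], [7], [8], [9]
  1-simplices (30): (30 of them)
  2-simplices (20): (20 of them)

so the chain groups are C_0 ≅ Z^10, C_1 ≅ Z^30, C_2 ≅ Z^20.

Boundary ∂_1: C_1 → C_0 sends each edge [p,q] (with p < q) to q − p.
As a 10×30 matrix over Z this has rank 9, with invariant factors (1,1,1,1,1,1,1,1,1).

∂_2: C_2 → C_1 acts by ∂[p,q,r] = [q,r] − [p,r] + [p,q]. For instance
  ∂[1,5,9] = [5,9] − [1,9] + [1,5],
  ∂[0,1,4] = [1,4] − [0,4] + [0,1].
The resulting 30×20 matrix has rank 20, and its Smith normal form has invariant factors (1,1,1,1,1,1,1,1,1,1,1,1,1,1,1,1,1,1,1,2).

From H_k ≅ ker(∂_k) / im(∂_{k+1}) we obtain:

  H_2: rank ker ∂_2 − rank ∂_3 = (20 − 20) − 0 = 0, and there is no ∂_3, so H_2 ≅ 0.

(K is a triangulation of the Klein bottle.)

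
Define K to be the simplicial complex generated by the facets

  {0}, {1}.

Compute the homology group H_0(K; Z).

Order the vertices as 0 < 1. Listing each simplex with vertices in this order, K has dimension 0 with simplices:

  0-simplices (2): [0], [1]

Hence C_0 ≅ Z^2.

From H_k ≅ ker(∂_k) / im(∂_{k+1}) we obtain:

  H_0: rank C_0 − rank ∂_1 = 2 − 0 = 2, and there is no ∂_1, so H_0 = Z^2.

(K is a triangulation of a set of 2 points.)

H_0 = Z^2.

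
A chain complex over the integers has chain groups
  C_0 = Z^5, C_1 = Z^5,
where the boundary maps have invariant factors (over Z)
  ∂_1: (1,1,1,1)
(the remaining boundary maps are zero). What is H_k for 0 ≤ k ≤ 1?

H_0 ≅ Z,  H_1 ≅ Z.

H_0: b_0 = 5 − 0 − 4 = 1; torsion from ∂_1 factors > 1: none. So H_0 ≅ Z.
H_1: b_1 = 5 − 4 − 0 = 1; torsion from ∂_2 factors > 1: none. So H_1 ≅ Z.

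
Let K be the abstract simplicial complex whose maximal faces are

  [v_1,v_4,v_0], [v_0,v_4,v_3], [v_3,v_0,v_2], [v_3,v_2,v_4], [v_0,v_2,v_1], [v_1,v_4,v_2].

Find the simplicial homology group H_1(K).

H_1 ≅ 0.

Order the vertices as v_0 < v_1 < v_2 < v_3 < v_4. Listing each simplex with vertices in this order, K has dimension 2 with simplices:

  0-simplices (5): [v_0], [v_1], [v_2], [v_3], [v_4]
  1-simplices (9): [v_0,v_1], [v_0,v_2], [v_0,v_3], [v_0,v_4], [v_1,v_2], [v_1,v_4], [v_2,v_3], [v_2,v_4], [v_3,v_4]
  2-simplices (6): [v_0,v_1,v_2], [v_0,v_1,v_4], [v_0,v_2,v_3], [v_0,v_3,v_4], [v_1,v_2,v_4], [v_2,v_3,v_4]

Hence C_0 ≅ Z^5, C_1 ≅ Z^9, C_2 ≅ Z^6.

∂_1: C_1 → C_0 maps an edge to its endpoints' difference, ∂[p,q] = q − p. For instance
  ∂[v_2,v_4] = [v_4] − [v_2].
The 5×9 boundary matrix has rank 4 and Smith normal form diag(1,1,1,1).

The boundary map ∂_2: C_2 → C_1 sends each 2-simplex [p,q,r] to [q,r] − [p,r] + [p,q]. For instance
  ∂[v_0,v_3,v_4] = [v_3,v_4] − [v_0,v_4] + [v_0,v_3],
  ∂[v_2,v_3,v_4] = [v_3,v_4] − [v_2,v_4] + [v_2,v_3].
This gives a 9×6 integer matrix of rank 5; reducing to Smith normal form yields diagonal entries (1,1,1,1,1).

From H_k ≅ ker(∂_k) / im(∂_{k+1}) we obtain:

  H_1: rank ker ∂_1 − rank ∂_2 = (9 − 4) − 5 = 0, and the invariant factors of ∂_2 are all 1, so H_1 ≅ 0.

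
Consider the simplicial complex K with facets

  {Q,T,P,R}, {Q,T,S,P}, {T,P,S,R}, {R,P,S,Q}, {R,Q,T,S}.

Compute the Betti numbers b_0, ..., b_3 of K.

b_0 = 1, b_1 = 0, b_2 = 0, b_3 = 1.

K has 5 vertices, 10 edges, 10 triangles, 5 3-simplices.
rank ∂_0 = 0, rank ∂_1 = 4 ⇒ b_0 = 5 − 0 − 4 = 1; all invariant factors of ∂_1 are 1 so no torsion. So H_0 ≅ Z.
rank ∂_1 = 4, rank ∂_2 = 6 ⇒ b_1 = 10 − 4 − 6 = 0; all invariant factors of ∂_2 are 1 so no torsion. So H_1 ≅ 0.
rank ∂_2 = 6, rank ∂_3 = 4 ⇒ b_2 = 10 − 6 − 4 = 0; all invariant factors of ∂_3 are 1 so no torsion. So H_2 ≅ 0.
rank ∂_3 = 4, rank ∂_4 = 0 ⇒ b_3 = 5 − 4 − 0 = 1. So H_3 ≅ Z.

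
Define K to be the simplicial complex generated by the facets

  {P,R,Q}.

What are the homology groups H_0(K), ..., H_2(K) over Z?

H_0 ≅ Z,  H_1 = 0,  H_2 = 0.

Take the total order P < Q < R on the vertex set. Then K (dimension 2) consists of the simplices:

  0-simplices (3): P, Q, R
  1-simplices (3): PQ, PR, QR
  2-simplices (1): PQR

giving chain groups C_0 ≅ Z^3, C_1 ≅ Z^3, C_2 ≅ Z^1.

The boundary map ∂_1: C_1 → C_0 sends each edge [p,q] (with p < q) to q − p. For instance
  ∂PQ = Q − P.
As a 3×3 matrix over Z this has rank 2, with invariant factors (1,1).

∂_2: C_2 → C_1 maps a triangle to the signed sum of its edges. For instance
  ∂PQR = QR − PR + PQ.
This gives a 3×1 integer matrix of rank 1; reducing to Smith normal form yields diagonal entries (1).

Computing H_k = (kernel of ∂_k) / (image of ∂_{k+1}):

  H_0: rank C_0 − rank ∂_1 = 3 − 2 = 1, and the invariant factors of ∂_1 are all 1, so H_0 ≅ Z.
  H_1: rank ker ∂_1 − rank ∂_2 = (3 − 2) − 1 = 0, and the invariant factors of ∂_2 are all 1, so H_1 ≅ 0.
  H_2: rank ker ∂_2 − rank ∂_3 = (1 − 1) − 0 = 0, and there is no ∂_3, so H_2 ≅ 0.

(K is a triangulation of the 2-simplex.)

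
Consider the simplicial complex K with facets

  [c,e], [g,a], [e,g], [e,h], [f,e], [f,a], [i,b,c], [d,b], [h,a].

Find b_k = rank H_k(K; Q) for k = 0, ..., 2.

Order the vertices as a < b < c < d < e < f < g < h < i. Listing each simplex with vertices in this order, K has dimension 2 with simplices:

  0-simplices (9): a, b, c, d, e, f, g, h, i
  1-simplices (11): af, ag, ah, bc, bd, bi, ce, ci, ef, eg, eh
  2-simplices (1): bci

giving chain groups C_0 ≅ Z^9, C_1 ≅ Z^11, C_2 ≅ Z^1.

∂_1: C_1 → C_0 maps an edge to its endpoints' difference, ∂[p,q] = q − p. For instance
  ∂bd = d − b.
The 9×11 boundary matrix has rank 8 and Smith normal form diag(1,1,1,1,1,1,1,1).

The boundary map ∂_2: C_2 → C_1 acts by ∂[p,q,r] = [q,r] − [p,r] + [p,q]. For instance
  ∂bci = ci − bi + bc.
This gives a 11×1 integer matrix of rank 1; reducing to Smith normal form yields diagonal entries (1).

Now H_k = ker ∂_k / im ∂_{k+1}, so:

  H_0: rank C_0 − rank ∂_1 = 9 − 8 = 1, and the invariant factors of ∂_1 are all 1, so H_0 ≅ Z.
  H_1: rank ker ∂_1 − rank ∂_2 = (11 − 8) − 1 = 2, and the invariant factors of ∂_2 are all 1, so H_1 ≅ Z^2.
  H_2: rank ker ∂_2 − rank ∂_3 = (1 − 1) − 0 = 0, and there is no ∂_3, so H_2 ≅ 0.

As a check, the Euler characteristic is 9 − 11 + 1 = -1, which agrees with 1 − 2 + 0 = -1.

Hence the Betti numbers are b_0 = 1, b_1 = 2, b_2 = 0.

b_0 = 1, b_1 = 2, b_2 = 0.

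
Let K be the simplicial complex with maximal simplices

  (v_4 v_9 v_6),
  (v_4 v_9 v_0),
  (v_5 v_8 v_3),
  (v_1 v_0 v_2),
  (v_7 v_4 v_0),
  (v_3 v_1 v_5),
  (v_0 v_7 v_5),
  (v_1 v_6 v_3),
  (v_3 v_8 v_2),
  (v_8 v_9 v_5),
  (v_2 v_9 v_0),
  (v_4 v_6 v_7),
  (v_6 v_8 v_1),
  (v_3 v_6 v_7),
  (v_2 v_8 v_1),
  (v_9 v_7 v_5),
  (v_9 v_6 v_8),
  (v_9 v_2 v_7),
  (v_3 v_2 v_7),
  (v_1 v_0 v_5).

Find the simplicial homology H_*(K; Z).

Fix the vertex order v_0 < v_1 < v_2 < v_3 < v_4 < v_5 < v_6 < v_7 < v_8 < v_9 and write every simplex with vertices in increasing order. Then dim K = 2 and the simplices of K are:

  0-simplices (10): [v_0], [v_1], [v_2], [v_3], [v_4], [v_5], [v_6], [v_7], [v_8], [v_9]
  1-simplices (30): (30 of them)
  2-simplices (20): (20 of them)

so the chain groups are C_0 ≅ Z^10, C_1 ≅ Z^30, C_2 ≅ Z^20.

∂_1: C_1 → C_0 maps an edge to its endpoints' difference, ∂[p,q] = q − p.
As a 10×30 matrix over Z this has rank 9, with invariant factors (1,1,1,1,1,1,1,1,1).

The boundary map ∂_2: C_2 → C_1 acts by ∂[p,q,r] = [q,r] − [p,r] + [p,q]. For instance
  ∂[v_0,v_1,v_2] = [v_1,v_2] − [v_0,v_2] + [v_0,v_1],
  ∂[v_3,v_6,v_7] = [v_6,v_7] − [v_3,v_7] + [v_3,v_6].
This gives a 30×20 integer matrix of rank 20; reducing to Smith normal form yields diagonal entries (1,1,1,1,1,1,1,1,1,1,1,1,1,1,1,1,1,1,1,2).

Now H_k = ker ∂_k / im ∂_{k+1}, so:

  H_0: rank C_0 − rank ∂_1 = 10 − 9 = 1, and the invariant factors of ∂_1 are all 1, so H_0 = Z.
  H_1: rank ker ∂_1 − rank ∂_2 = (30 − 9) − 20 = 1, and ∂_2 has invariant factor 2 > 1, so H_1 = Z ⊕ Z/2.
  H_2: rank ker ∂_2 − rank ∂_3 = (20 − 20) − 0 = 0, and there is no ∂_3, so H_2 = 0.

As a check, the Euler characteristic is 10 − 30 + 20 = 0, which agrees with 1 − 1 + 0 = 0.

H_0 ≅ Z,  H_1 ≅ Z ⊕ Z/2,  H_2 = 0.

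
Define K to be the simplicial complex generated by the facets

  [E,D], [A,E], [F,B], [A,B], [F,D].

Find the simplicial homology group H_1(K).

Order the vertices as A < B < D < E < F. Listing each simplex with vertices in this order, K has dimension 1 with simplices:

  0-simplices (5): A, B, D, E, F
  1-simplices (5): AB, AE, BF, DE, DF

so the chain groups are C_0 ≅ Z^5, C_1 ≅ Z^5.

Boundary ∂_1: C_1 → C_0 sends each edge [p,q] (with p < q) to q − p.
As a 5×5 matrix over Z this has rank 4, with invariant factors (1,1,1,1).

Computing H_k = (kernel of ∂_k) / (image of ∂_{k+1}):

  H_1: rank ker ∂_1 − rank ∂_2 = (5 − 4) − 0 = 1, and there is no ∂_2, so H_1 = Z.

H_1 ≅ Z.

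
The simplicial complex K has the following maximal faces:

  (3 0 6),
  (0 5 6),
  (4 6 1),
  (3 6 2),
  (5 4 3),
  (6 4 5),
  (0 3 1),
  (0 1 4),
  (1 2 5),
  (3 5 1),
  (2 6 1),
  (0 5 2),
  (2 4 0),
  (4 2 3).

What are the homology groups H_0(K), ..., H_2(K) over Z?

H_0 = Z,  H_1 = Z^2,  H_2 = Z.

Fix the vertex order 0 < 1 < 2 < 3 < 4 < 5 < 6 and write every simplex with vertices in increasing order. Then dim K = 2 and the simplices of K are:

  0-simplices (7): [0], [1], [2], [3], [4], [5], [6]
  1-simplices (21): [0,1], [0,2], [0,3], [0,4], [0,5], [0,6], [1,2], [1,3], [1,4], [1,5], [1,6], [2,3], [2,4], [2,5], [2,6], [3,4], [3,5], [3,6], [4,5], [4,6], [5,6]
  2-simplices (14): [0,1,3], [0,1,4], [0,2,4], [0,2,5], [0,3,6], [0,5,6], [1,2,5], [1,2,6], [1,3,5], [1,4,6], [2,3,4], [2,3,6], [3,4,5], [4,5,6]

giving chain groups C_0 ≅ Z^7, C_1 ≅ Z^21, C_2 ≅ Z^14.

The boundary map ∂_1: C_1 → C_0 sends each edge [p,q] (with p < q) to q − p.
This gives a 7×21 integer matrix of rank 6; reducing to Smith normal form yields diagonal entries (1,1,1,1,1,1).

Boundary ∂_2: C_2 → C_1 maps a triangle to the signed sum of its edges. For instance
  ∂[2,3,4] = [3,4] − [2,4] + [2,3],
  ∂[3,4,5] = [4,5] − [3,5] + [3,4].
This gives a 21×14 integer matrix of rank 13; reducing to Smith normal form yields diagonal entries (1,1,1,1,1,1,1,1,1,1,1,1,1).

Now H_k = ker ∂_k / im ∂_{k+1}, so:

  H_0: rank C_0 − rank ∂_1 = 7 − 6 = 1, and the invariant factors of ∂_1 are all 1, so H_0 = Z.
  H_1: rank ker ∂_1 − rank ∂_2 = (21 − 6) − 13 = 2, and the invariant factors of ∂_2 are all 1, so H_1 = Z^2.
  H_2: rank ker ∂_2 − rank ∂_3 = (14 − 13) − 0 = 1, and there is no ∂_3, so H_2 = Z.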